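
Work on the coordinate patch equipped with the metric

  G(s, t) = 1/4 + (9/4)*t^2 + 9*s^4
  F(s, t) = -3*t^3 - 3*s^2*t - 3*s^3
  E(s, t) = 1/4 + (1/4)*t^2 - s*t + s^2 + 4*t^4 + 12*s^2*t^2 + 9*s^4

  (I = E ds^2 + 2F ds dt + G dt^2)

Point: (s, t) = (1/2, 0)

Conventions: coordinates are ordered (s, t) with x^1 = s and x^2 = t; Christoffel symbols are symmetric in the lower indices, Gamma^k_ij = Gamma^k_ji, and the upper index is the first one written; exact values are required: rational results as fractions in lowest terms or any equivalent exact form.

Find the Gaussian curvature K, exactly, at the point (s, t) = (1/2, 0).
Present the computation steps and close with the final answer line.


E = 17/16, F = -3/8, G = 13/16, EG - F^2 = 185/256 at the point
E_s = 11/2, E_t = -1/2, F_s = -9/4, F_t = -3/4, G_s = 9/2, G_t = 0
E_tt = 13/2, F_st = -3, G_ss = 27
K follows from Brioschi's formula, (det M1 - det M2)/(EG - F^2)^2.
M1 = [[-E_tt/2 + F_st - G_ss/2, E_s/2, F_s - E_t/2], [F_t - G_s/2, E, F], [G_t/2, F, G]] = [[-79/4, 11/4, -2], [-3, 17/16, -3/8], [0, -3/8, 13/16]]; det M1 = -10055/1024
M2 = [[0, E_t/2, G_s/2], [E_t/2, E, F], [G_s/2, F, G]] = [[0, -1/4, 9/4], [-1/4, 17/16, -3/8], [9/4, -3/8, 13/16]]; det M2 = -641/128
det M1 - det M2 = -4927/1024; K = -4927/1024 / (185/256)^2 = -315328/34225

Answer: K = -315328/34225


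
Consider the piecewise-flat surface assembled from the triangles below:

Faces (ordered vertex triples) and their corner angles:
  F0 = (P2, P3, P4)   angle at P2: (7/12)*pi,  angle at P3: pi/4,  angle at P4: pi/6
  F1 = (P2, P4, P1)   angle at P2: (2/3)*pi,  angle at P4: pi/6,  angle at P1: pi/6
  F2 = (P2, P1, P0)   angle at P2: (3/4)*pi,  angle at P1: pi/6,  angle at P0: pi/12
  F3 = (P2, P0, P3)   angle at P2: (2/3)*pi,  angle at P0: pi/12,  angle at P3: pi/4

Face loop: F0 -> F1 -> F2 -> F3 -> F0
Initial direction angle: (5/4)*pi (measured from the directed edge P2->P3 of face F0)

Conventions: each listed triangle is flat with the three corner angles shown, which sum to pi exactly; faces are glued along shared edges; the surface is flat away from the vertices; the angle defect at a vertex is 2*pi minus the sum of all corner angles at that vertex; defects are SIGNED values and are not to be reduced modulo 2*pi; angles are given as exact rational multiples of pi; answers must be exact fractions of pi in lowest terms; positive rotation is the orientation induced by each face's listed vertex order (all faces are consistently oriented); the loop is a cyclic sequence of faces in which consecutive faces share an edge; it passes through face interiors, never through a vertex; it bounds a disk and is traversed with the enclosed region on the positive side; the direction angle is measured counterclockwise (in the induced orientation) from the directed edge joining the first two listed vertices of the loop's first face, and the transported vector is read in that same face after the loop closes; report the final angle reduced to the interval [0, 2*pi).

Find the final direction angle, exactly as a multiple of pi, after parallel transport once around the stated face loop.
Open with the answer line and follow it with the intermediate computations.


Answer: final direction angle = (7/12)*pi

enclosed vertex P2: corner angles sum to (8/3)*pi, defect = 2*pi - (8/3)*pi = (-2/3)*pi
summing the enclosed defects onto the initial angle, mod 2*pi in the induced orientation:
final angle = (5/4)*pi - (2/3)*pi = (7/12)*pi (mod 2*pi)


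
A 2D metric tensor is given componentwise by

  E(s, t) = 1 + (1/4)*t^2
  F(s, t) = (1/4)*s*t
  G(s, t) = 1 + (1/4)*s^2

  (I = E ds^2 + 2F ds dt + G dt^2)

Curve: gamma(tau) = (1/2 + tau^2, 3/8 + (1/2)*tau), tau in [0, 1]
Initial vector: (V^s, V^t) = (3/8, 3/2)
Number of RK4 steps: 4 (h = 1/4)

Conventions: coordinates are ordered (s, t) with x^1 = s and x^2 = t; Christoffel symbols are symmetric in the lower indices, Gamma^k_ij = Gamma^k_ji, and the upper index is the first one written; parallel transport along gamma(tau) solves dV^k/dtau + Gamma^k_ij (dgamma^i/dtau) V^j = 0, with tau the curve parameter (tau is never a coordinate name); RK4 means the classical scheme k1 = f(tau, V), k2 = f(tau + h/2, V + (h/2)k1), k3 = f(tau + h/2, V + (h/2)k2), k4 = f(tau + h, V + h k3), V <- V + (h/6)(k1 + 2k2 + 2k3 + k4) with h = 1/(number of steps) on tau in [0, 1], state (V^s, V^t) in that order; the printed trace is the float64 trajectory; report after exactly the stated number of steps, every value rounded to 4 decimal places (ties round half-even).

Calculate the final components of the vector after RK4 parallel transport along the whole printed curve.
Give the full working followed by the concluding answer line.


gamma'(tau) = (2*tau, 1/2); f(tau, V)^k = -Gamma^k_ij(gamma(tau)) gamma'^i(tau) V^j; h = 1/4; intermediate values shown to 6 dp
curve data and Christoffel symbols at the stage parameters:
  tau = 0.000000: gamma = (0.500000, 0.375000), gamma' = (0.000000, 0.500000); Gamma_sss = 0.000000, Gamma_sst = 0.085409, Gamma_stt = 0.000000, Gamma_tss = 0.000000, Gamma_tst = 0.113879, Gamma_ttt = 0.000000
  tau = 0.125000: gamma = (0.515625, 0.437500), gamma' = (0.250000, 0.500000); Gamma_sss = 0.000000, Gamma_sst = 0.098154, Gamma_stt = 0.000000, Gamma_tss = 0.000000, Gamma_tst = 0.115682, Gamma_ttt = 0.000000
  tau = 0.250000: gamma = (0.562500, 0.500000), gamma' = (0.500000, 0.500000); Gamma_sss = 0.000000, Gamma_sst = 0.109495, Gamma_stt = 0.000000, Gamma_tss = 0.000000, Gamma_tst = 0.123182, Gamma_ttt = 0.000000
  tau = 0.375000: gamma = (0.640625, 0.562500), gamma' = (0.750000, 0.500000); Gamma_sss = 0.000000, Gamma_sst = 0.119002, Gamma_stt = 0.000000, Gamma_tss = 0.000000, Gamma_tst = 0.135530, Gamma_ttt = 0.000000
  tau = 0.500000: gamma = (0.750000, 0.625000), gamma' = (1.000000, 0.500000); Gamma_sss = 0.000000, Gamma_sst = 0.126183, Gamma_stt = 0.000000, Gamma_tss = 0.000000, Gamma_tst = 0.151420, Gamma_ttt = 0.000000
  tau = 0.625000: gamma = (0.890625, 0.687500), gamma' = (1.250000, 0.500000); Gamma_sss = 0.000000, Gamma_sst = 0.130558, Gamma_stt = 0.000000, Gamma_tss = 0.000000, Gamma_tst = 0.169132, Gamma_ttt = 0.000000
  tau = 0.750000: gamma = (1.062500, 0.750000), gamma' = (1.500000, 0.500000); Gamma_sss = 0.000000, Gamma_sst = 0.131778, Gamma_stt = 0.000000, Gamma_tss = 0.000000, Gamma_tst = 0.186685, Gamma_ttt = 0.000000
  tau = 0.875000: gamma = (1.265625, 0.812500), gamma' = (1.750000, 0.500000); Gamma_sss = 0.000000, Gamma_sst = 0.129752, Gamma_stt = 0.000000, Gamma_tss = 0.000000, Gamma_tst = 0.202113, Gamma_ttt = 0.000000
  tau = 1.000000: gamma = (1.500000, 0.875000), gamma' = (2.000000, 0.500000); Gamma_sss = 0.000000, Gamma_sst = 0.124722, Gamma_stt = 0.000000, Gamma_tss = 0.000000, Gamma_tst = 0.213808, Gamma_ttt = 0.000000
step 0: V^s = 0.3750, V^t = 1.5000
step 1: k1 = (-0.016014, -0.021352), k2 = (-0.055048, -0.064878), k3 = (-0.054675, -0.064438), k4 = (-0.101022, -0.113649); V <- V + (h/6)(k1 + 2k2 + 2k3 + k4): V^s = 0.3610, V^t = 1.4836
step 2: k1 = (-0.100986, -0.113610), k2 = (-0.151874, -0.172967), k3 = (-0.150833, -0.171782), k4 = (-0.202182, -0.242618); V <- V + (h/6)(k1 + 2k2 + 2k3 + k4): V^s = 0.3231, V^t = 1.4400
step 3: k1 = (-0.202093, -0.242512), k2 = (-0.249505, -0.323223), k3 = (-0.247472, -0.320588), k4 = (-0.286016, -0.405190); V <- V + (h/6)(k1 + 2k2 + 2k3 + k4): V^s = 0.2614, V^t = 1.3594
step 4: k1 = (-0.285927, -0.405063), k2 = (-0.311811, -0.485705), k3 = (-0.309312, -0.481813), k4 = (-0.320521, -0.549464); V <- V + (h/6)(k1 + 2k2 + 2k3 + k4): V^s = 0.1843, V^t = 1.2390

Answer: V^s = 0.1843, V^t = 1.2390


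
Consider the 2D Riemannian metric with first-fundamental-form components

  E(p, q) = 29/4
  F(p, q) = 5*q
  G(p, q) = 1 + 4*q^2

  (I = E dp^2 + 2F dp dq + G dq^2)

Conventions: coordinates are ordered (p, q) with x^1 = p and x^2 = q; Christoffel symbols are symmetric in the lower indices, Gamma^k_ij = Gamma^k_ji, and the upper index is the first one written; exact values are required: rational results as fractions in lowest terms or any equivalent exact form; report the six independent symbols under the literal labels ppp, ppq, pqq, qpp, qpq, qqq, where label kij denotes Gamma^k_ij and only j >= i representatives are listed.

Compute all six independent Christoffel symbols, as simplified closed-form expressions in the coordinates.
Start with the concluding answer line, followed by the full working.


Answer: Gamma_ppp = 0, Gamma_ppq = 0, Gamma_pqq = 20/(16*q^2 + 29), Gamma_qpp = 0, Gamma_qpq = 0, Gamma_qqq = 16*q/(16*q^2 + 29)

E = 29/4; F = 5*q; G = 1 + 4*q^2
Gamma^k_ij = (1/2) g^{kl} (d_i g_jl + d_j g_il - d_l g_ij), with g^inv = (1/(EG-F^2)) [[G, -F], [-F, E]]
first partials: E_p = 0, E_q = 0, F_p = 0, F_q = 5, G_p = 0, G_q = 8*q
D = EG - F^2 = 29/4 + 4*q^2
expanded: Gamma^p_pp = (G E_p - 2F F_p + F E_q)/(2D), Gamma^p_pq = (G E_q - F G_p)/(2D), Gamma^p_qq = (2G F_q - G G_p - F G_q)/(2D), Gamma^q_pp = (2E F_p - E E_q - F E_p)/(2D), Gamma^q_pq = (E G_p - F E_q)/(2D), Gamma^q_qq = (E G_q - 2F F_q + F G_p)/(2D); substitute and cancel common factors


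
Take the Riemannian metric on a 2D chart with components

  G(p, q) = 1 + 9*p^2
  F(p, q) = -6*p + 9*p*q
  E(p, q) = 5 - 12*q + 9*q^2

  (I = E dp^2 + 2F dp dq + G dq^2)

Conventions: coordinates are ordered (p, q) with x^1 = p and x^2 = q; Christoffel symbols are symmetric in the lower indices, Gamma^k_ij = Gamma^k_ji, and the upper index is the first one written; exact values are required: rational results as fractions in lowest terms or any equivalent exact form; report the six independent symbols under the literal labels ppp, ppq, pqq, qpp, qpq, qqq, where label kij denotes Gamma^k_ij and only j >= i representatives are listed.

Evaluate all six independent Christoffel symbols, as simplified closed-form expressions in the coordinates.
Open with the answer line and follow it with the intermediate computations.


Answer: Gamma_ppp = 0, Gamma_ppq = (9*q - 6)/(9*p^2 + 9*q^2 - 12*q + 5), Gamma_pqq = 0, Gamma_qpp = 0, Gamma_qpq = 9*p/(9*p^2 + 9*q^2 - 12*q + 5), Gamma_qqq = 0

E = 5 - 12*q + 9*q^2; F = -6*p + 9*p*q; G = 1 + 9*p^2
Gamma^k_ij = (1/2) g^{kl} (d_i g_jl + d_j g_il - d_l g_ij), with g^inv = (1/(EG-F^2)) [[G, -F], [-F, E]]
first partials: E_p = 0, E_q = -12 + 18*q, F_p = -6 + 9*q, F_q = 9*p, G_p = 18*p, G_q = 0
D = EG - F^2 = 5 - 12*q + 9*q^2 + 9*p^2
expanded: Gamma^p_pp = (G E_p - 2F F_p + F E_q)/(2D), Gamma^p_pq = (G E_q - F G_p)/(2D), Gamma^p_qq = (2G F_q - G G_p - F G_q)/(2D), Gamma^q_pp = (2E F_p - E E_q - F E_p)/(2D), Gamma^q_pq = (E G_p - F E_q)/(2D), Gamma^q_qq = (E G_q - 2F F_q + F G_p)/(2D); substitute and cancel common factors


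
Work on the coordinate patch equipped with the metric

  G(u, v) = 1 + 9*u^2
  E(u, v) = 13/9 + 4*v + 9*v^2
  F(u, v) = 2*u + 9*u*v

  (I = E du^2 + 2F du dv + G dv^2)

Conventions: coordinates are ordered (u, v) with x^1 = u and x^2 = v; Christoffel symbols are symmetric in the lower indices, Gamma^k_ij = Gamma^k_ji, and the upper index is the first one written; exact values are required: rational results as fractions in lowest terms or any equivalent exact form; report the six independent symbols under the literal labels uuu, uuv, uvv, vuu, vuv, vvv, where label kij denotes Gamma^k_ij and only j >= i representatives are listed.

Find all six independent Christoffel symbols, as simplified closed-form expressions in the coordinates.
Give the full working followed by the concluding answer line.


E = 13/9 + 4*v + 9*v^2; F = 2*u + 9*u*v; G = 1 + 9*u^2
Gamma^k_ij = (1/2) g^{kl} (d_i g_jl + d_j g_il - d_l g_ij), with g^inv = (1/(EG-F^2)) [[G, -F], [-F, E]]
first partials: E_u = 0, E_v = 4 + 18*v, F_u = 2 + 9*v, F_v = 9*u, G_u = 18*u, G_v = 0
D = EG - F^2 = 13/9 + 4*v + 9*v^2 + 9*u^2
expanded: Gamma^u_uu = (G E_u - 2F F_u + F E_v)/(2D), Gamma^u_uv = (G E_v - F G_u)/(2D), Gamma^u_vv = (2G F_v - G G_u - F G_v)/(2D), Gamma^v_uu = (2E F_u - E E_v - F E_u)/(2D), Gamma^v_uv = (E G_u - F E_v)/(2D), Gamma^v_vv = (E G_v - 2F F_v + F G_u)/(2D); substitute and cancel common factors

Answer: Gamma_uuu = 0, Gamma_uuv = (81*v + 18)/(81*u^2 + 81*v^2 + 36*v + 13), Gamma_uvv = 0, Gamma_vuu = 0, Gamma_vuv = 81*u/(81*u^2 + 81*v^2 + 36*v + 13), Gamma_vvv = 0


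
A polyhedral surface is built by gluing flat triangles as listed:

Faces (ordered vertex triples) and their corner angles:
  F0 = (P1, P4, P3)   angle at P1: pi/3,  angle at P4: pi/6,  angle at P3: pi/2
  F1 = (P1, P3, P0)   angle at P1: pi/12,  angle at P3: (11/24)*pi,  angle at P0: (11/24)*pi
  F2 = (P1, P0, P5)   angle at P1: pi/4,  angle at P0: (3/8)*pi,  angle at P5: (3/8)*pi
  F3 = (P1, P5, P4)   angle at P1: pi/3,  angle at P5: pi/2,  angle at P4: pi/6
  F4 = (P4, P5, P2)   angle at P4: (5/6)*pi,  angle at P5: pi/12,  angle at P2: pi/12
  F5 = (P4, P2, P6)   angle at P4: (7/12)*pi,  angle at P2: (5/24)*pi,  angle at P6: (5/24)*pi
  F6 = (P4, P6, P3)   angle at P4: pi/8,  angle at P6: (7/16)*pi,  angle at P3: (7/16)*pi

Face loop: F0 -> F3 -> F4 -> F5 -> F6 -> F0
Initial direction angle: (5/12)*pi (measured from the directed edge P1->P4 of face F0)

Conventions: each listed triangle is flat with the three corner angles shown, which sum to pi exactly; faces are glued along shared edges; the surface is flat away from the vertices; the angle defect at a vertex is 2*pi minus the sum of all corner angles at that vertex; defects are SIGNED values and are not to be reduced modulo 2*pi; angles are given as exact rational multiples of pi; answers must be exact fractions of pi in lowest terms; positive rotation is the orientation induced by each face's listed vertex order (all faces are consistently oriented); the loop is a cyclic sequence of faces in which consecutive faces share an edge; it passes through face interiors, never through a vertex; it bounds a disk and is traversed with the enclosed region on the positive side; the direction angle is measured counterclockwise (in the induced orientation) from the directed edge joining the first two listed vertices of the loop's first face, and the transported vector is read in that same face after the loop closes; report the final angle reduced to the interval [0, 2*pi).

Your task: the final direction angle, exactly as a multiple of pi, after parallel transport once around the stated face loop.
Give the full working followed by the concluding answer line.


enclosed vertex P4: corner angles sum to (15/8)*pi, defect = 2*pi - (15/8)*pi = pi/8
final direction = starting direction + enclosed defect total, reduced mod 2*pi (induced orientation)
final angle = (5/12)*pi + pi/8 = (13/24)*pi (mod 2*pi)

Answer: final direction angle = (13/24)*pi


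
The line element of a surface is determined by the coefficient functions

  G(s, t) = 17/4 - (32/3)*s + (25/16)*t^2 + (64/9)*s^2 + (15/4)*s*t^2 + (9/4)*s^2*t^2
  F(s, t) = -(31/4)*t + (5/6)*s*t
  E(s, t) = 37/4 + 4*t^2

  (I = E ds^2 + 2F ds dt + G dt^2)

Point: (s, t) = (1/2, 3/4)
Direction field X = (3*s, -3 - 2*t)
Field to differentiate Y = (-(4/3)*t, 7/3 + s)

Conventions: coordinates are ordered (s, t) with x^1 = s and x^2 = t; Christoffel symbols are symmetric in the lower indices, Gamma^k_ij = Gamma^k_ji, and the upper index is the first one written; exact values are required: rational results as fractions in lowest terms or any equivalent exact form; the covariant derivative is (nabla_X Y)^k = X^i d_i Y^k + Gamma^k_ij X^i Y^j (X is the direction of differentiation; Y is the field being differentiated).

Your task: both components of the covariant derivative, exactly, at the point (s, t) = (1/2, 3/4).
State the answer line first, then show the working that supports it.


Answer: (nabla_X Y)^s = 151847/3120, (nabla_X Y)^t = 143839/2080

E = 23/2, F = -11/2, G = 53/18 at the point
E_s = 0, E_t = 6, F_s = 5/8, F_t = -22/3, G_s = -13/72, G_t = 6
EG - F^2 = 65/18;  g^inv = (18/65) * [[53/18, 11/2], [11/2, 23/2]]
first-kind symbols [ij,l] = (1/2)(d_i g_jl + d_j g_il - d_l g_ij): [ss,s] = E_s/2 = 0, [ss,t] = F_s - E_t/2 = -19/8, [st,s] = E_t/2 = 3, [st,t] = G_s/2 = -13/144, [tt,s] = F_t - G_s/2 = -1043/144, [tt,t] = G_t/2 = 3
Gamma^s_ij = (G*[ij,s] - F*[ij,t])/(EG - F^2), Gamma^t_ij = (E*[ij,t] - F*[ij,s])/(EG - F^2)
Gamma_sss = -1881/520, Gamma_sst = 2401/1040, Gamma_stt = -12511/9360, Gamma_tss = -3933/520, Gamma_tst = 4453/1040, Gamma_ttt = -1537/1040
X = (3/2, -9/2), Y = (-1, 17/6) at the point


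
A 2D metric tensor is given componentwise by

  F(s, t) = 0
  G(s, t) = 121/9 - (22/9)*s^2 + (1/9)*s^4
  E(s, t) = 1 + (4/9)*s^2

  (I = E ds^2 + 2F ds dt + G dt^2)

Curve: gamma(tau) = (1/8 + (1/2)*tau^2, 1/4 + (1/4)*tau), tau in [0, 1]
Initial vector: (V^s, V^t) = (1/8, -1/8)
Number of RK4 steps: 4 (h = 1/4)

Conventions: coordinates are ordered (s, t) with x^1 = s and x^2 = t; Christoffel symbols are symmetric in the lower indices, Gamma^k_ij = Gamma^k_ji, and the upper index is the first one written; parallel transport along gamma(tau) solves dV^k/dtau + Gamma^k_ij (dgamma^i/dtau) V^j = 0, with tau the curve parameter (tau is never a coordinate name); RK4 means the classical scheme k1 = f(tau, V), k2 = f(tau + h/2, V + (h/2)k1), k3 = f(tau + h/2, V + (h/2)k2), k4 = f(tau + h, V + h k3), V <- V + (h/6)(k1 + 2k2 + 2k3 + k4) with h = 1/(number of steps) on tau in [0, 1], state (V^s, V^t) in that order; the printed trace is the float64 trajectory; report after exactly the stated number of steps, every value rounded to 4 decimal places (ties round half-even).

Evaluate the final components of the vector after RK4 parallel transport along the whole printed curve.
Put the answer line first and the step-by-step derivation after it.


Answer: V^s = 0.1355, V^t = -0.1276

gamma'(tau) = (tau, 1/4); f(tau, V)^k = -Gamma^k_ij(gamma(tau)) gamma'^i(tau) V^j; h = 1/4; intermediate values shown to 6 dp
curve data and Christoffel symbols at the stage parameters:
  tau = 0.000000: gamma = (0.125000, 0.250000), gamma' = (0.000000, 0.250000); Gamma_sss = 0.055172, Gamma_sst = 0.000000, Gamma_stt = 0.303017, Gamma_tss = 0.000000, Gamma_tst = -0.022760, Gamma_ttt = 0.000000
  tau = 0.125000: gamma = (0.132812, 0.281250), gamma' = (0.125000, 0.250000); Gamma_sss = 0.058569, Gamma_sst = 0.000000, Gamma_stt = 0.321611, Gamma_tss = 0.000000, Gamma_tst = -0.024187, Gamma_ttt = 0.000000
  tau = 0.250000: gamma = (0.156250, 0.312500), gamma' = (0.250000, 0.250000); Gamma_sss = 0.068699, Gamma_sst = 0.000000, Gamma_stt = 0.377006, Gamma_tss = 0.000000, Gamma_tst = -0.028472, Gamma_ttt = 0.000000
  tau = 0.375000: gamma = (0.195312, 0.343750), gamma' = (0.375000, 0.250000); Gamma_sss = 0.085358, Gamma_sst = 0.000000, Gamma_stt = 0.467843, Gamma_tss = 0.000000, Gamma_tst = -0.035635, Gamma_ttt = 0.000000
  tau = 0.500000: gamma = (0.250000, 0.375000), gamma' = (0.500000, 0.250000); Gamma_sss = 0.108108, Gamma_sst = 0.000000, Gamma_stt = 0.591216, Gamma_tss = 0.000000, Gamma_tst = -0.045714, Gamma_ttt = 0.000000
  tau = 0.625000: gamma = (0.320312, 0.406250), gamma' = (0.625000, 0.250000); Gamma_sss = 0.136153, Gamma_sst = 0.000000, Gamma_stt = 0.741854, Gamma_tss = 0.000000, Gamma_tst = -0.058787, Gamma_ttt = 0.000000
  tau = 0.750000: gamma = (0.406250, 0.437500), gamma' = (0.750000, 0.250000); Gamma_sss = 0.168217, Gamma_sst = 0.000000, Gamma_stt = 0.911311, Gamma_tss = 0.000000, Gamma_tst = -0.074989, Gamma_ttt = 0.000000
  tau = 0.875000: gamma = (0.507812, 0.468750), gamma' = (0.875000, 0.250000); Gamma_sss = 0.202487, Gamma_sst = 0.000000, Gamma_stt = 1.087572, Gamma_tss = 0.000000, Gamma_tst = -0.094546, Gamma_ttt = 0.000000
  tau = 1.000000: gamma = (0.625000, 0.500000), gamma' = (1.000000, 0.250000); Gamma_sss = 0.236686, Gamma_sst = 0.000000, Gamma_stt = 1.255547, Gamma_tss = 0.000000, Gamma_tst = -0.117820, Gamma_ttt = 0.000000
step 0: V^s = 0.1250, V^t = -0.1250
step 1: k1 = (0.009469, 0.000711), k2 = (0.009119, 0.000385), k3 = (0.009123, 0.000385), k4 = (0.009586, 0.000017); V <- V + (h/6)(k1 + 2k2 + 2k3 + k4): V^s = 0.1273, V^t = -0.1249
step 2: k1 = (0.009586, 0.000017), k2 = (0.010495, -0.000524), k3 = (0.010499, -0.000524), k4 = (0.011457, -0.001373); V <- V + (h/6)(k1 + 2k2 + 2k3 + k4): V^s = 0.1299, V^t = -0.1250
step 3: k1 = (0.011459, -0.001373), k2 = (0.012045, -0.002670), k3 = (0.012069, -0.002675), k4 = (0.011868, -0.004578); V <- V + (h/6)(k1 + 2k2 + 2k3 + k4): V^s = 0.1329, V^t = -0.1257
step 4: k1 = (0.011878, -0.004580), k2 = (0.010531, -0.007273), k3 = (0.010652, -0.007305), k4 = (0.007951, -0.011037); V <- V + (h/6)(k1 + 2k2 + 2k3 + k4): V^s = 0.1355, V^t = -0.1276


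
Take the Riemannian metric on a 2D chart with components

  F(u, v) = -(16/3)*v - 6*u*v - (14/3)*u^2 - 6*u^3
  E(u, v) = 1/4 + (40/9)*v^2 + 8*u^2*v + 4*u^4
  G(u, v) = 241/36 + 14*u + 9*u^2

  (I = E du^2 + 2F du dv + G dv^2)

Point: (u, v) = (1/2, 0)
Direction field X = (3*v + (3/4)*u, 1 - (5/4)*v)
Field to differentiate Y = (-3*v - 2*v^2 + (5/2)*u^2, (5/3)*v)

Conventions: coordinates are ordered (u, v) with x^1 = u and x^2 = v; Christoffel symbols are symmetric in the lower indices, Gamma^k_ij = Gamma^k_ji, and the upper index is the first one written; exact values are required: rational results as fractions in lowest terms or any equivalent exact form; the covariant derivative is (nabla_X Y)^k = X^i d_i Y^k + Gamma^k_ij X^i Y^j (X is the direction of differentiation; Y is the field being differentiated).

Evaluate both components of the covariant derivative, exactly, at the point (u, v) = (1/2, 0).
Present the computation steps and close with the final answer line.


E = 1/2, F = -23/12, G = 287/18 at the point
E_u = 2, E_v = 2, F_u = -55/6, F_v = -25/3, G_u = 23, G_v = 0
EG - F^2 = 619/144;  g^inv = (144/619) * [[287/18, 23/12], [23/12, 1/2]]
first-kind symbols [ij,l] = (1/2)(d_i g_jl + d_j g_il - d_l g_ij): [uu,u] = E_u/2 = 1, [uu,v] = F_u - E_v/2 = -61/6, [uv,u] = E_v/2 = 1, [uv,v] = G_u/2 = 23/2, [vv,u] = F_v - G_u/2 = -119/6, [vv,v] = G_v/2 = 0
Gamma^u_ij = (G*[ij,u] - F*[ij,v])/(EG - F^2), Gamma^v_ij = (E*[ij,v] - F*[ij,u])/(EG - F^2)
Gamma_uuu = -510/619, Gamma_uuv = 5470/619, Gamma_uvv = -136612/1857, Gamma_vuu = -456/619, Gamma_vuv = 1104/619, Gamma_vvv = -5474/619
X = (3/8, 1), Y = (5/8, 0) at the point

Answer: (nabla_X Y)^u = 64721/19808, (nabla_X Y)^v = 38755/14856


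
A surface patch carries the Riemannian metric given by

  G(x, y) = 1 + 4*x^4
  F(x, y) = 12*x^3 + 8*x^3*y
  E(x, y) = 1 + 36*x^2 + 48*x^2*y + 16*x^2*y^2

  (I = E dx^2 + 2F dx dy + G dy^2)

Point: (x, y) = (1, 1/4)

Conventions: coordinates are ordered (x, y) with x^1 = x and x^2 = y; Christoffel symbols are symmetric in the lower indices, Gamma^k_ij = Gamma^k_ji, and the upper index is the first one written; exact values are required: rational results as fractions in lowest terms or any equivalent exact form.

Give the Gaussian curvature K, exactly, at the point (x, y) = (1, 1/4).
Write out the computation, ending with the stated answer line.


E = 50, F = 14, G = 5, EG - F^2 = 54 at the point
E_x = 98, E_y = 56, F_x = 42, F_y = 8, G_x = 16, G_y = 0
E_yy = 32, F_xy = 24, G_xx = 48
Evaluate Brioschi's two determinant matrices M1, M2 and divide by (EG - F^2)^2.
M1 = [[-E_yy/2 + F_xy - G_xx/2, E_x/2, F_x - E_y/2], [F_y - G_x/2, E, F], [G_y/2, F, G]] = [[-16, 49, 14], [0, 50, 14], [0, 14, 5]]; det M1 = -864
M2 = [[0, E_y/2, G_x/2], [E_y/2, E, F], [G_x/2, F, G]] = [[0, 28, 8], [28, 50, 14], [8, 14, 5]]; det M2 = -848
det M1 - det M2 = -16; K = -16 / (54)^2 = -4/729

Answer: K = -4/729


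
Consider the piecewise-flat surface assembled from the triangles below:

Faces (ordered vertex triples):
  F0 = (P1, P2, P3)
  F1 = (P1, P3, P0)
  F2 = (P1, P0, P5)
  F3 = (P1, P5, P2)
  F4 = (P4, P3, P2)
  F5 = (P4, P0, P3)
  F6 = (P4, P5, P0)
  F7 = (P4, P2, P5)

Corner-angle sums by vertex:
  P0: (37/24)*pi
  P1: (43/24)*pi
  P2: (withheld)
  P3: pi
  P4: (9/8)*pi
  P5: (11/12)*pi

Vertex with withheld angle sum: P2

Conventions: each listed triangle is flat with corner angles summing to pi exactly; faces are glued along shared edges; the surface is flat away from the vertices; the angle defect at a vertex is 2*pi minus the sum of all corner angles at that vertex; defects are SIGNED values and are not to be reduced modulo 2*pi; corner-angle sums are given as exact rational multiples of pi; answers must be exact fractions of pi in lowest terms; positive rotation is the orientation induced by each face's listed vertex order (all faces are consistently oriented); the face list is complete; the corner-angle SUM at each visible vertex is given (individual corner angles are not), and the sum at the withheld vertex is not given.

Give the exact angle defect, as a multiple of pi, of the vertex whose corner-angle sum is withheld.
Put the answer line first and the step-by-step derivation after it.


Answer: defect(P2) = (3/8)*pi

V = 6, E = 12, F = 8; chi = V - E + F = 2
Gauss-Bonnet: total defect = 2*pi*chi = 4*pi; visible defects sum to (29/8)*pi


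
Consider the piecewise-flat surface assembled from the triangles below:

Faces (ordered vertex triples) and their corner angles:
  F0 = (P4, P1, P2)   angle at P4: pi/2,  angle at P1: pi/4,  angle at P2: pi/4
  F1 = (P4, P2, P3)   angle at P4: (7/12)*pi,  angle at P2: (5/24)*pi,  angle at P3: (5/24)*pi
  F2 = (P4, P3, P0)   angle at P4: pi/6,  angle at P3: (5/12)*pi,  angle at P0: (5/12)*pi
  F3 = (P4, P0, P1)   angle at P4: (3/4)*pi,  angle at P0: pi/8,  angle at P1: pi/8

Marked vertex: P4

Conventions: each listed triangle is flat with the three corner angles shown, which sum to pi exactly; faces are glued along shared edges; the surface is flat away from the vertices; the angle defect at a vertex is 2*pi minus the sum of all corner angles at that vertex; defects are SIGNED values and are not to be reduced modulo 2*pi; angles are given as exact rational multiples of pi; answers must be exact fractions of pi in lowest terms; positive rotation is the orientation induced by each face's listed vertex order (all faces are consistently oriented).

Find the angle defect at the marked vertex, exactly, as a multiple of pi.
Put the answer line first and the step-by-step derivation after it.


Answer: defect(P4) = 0

Sum of corner angles at P4: 2*pi
defect = 2*pi - 2*pi


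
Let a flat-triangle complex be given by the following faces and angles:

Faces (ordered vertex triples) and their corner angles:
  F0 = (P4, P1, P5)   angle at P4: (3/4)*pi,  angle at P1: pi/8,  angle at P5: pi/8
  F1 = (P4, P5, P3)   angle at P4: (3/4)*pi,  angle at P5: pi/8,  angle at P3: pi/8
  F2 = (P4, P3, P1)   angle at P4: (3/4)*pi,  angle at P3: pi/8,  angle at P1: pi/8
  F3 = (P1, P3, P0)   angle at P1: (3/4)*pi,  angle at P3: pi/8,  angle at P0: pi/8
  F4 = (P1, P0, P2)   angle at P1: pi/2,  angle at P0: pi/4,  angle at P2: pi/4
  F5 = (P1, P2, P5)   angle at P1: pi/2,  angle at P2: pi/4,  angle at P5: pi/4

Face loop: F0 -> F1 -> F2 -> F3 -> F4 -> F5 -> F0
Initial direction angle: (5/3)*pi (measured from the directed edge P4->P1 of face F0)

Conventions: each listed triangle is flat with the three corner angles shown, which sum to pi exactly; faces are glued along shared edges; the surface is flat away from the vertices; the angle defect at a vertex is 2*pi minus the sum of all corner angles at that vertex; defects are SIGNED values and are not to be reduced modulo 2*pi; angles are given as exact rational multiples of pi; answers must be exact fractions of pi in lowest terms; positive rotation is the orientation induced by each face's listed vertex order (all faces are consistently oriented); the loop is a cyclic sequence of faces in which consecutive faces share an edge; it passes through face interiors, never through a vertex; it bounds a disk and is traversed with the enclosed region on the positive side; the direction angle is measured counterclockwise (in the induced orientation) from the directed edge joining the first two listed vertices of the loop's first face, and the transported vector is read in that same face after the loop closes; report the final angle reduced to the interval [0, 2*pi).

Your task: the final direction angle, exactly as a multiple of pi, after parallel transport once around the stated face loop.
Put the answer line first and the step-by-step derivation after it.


Answer: final direction angle = (17/12)*pi

enclosed vertex P1: corner angles sum to 2*pi, defect = 2*pi - 2*pi = 0
enclosed vertex P4: corner angles sum to (9/4)*pi, defect = 2*pi - (9/4)*pi = -pi/4
by Gauss-Bonnet the loop rotates the vector by the enclosed defect sum (positive orientation, mod 2*pi)
final angle = (5/3)*pi - pi/4 = (17/12)*pi (mod 2*pi)


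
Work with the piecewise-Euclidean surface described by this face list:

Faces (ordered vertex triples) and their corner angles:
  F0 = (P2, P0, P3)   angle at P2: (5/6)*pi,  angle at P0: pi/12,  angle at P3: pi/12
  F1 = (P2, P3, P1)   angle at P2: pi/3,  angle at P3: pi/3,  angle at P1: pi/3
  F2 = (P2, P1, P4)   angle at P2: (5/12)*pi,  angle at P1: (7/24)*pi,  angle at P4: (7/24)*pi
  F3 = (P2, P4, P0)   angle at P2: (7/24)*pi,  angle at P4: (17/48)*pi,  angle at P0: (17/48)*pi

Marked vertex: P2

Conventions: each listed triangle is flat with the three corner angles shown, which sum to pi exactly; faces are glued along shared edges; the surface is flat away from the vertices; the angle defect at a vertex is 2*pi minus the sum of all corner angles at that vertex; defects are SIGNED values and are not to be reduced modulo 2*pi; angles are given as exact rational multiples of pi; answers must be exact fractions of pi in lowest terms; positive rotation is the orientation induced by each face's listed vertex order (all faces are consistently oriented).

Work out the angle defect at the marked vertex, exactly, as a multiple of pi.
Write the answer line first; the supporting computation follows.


Answer: defect(P2) = pi/8

Sum of corner angles at P2: (15/8)*pi
defect = 2*pi - (15/8)*pi


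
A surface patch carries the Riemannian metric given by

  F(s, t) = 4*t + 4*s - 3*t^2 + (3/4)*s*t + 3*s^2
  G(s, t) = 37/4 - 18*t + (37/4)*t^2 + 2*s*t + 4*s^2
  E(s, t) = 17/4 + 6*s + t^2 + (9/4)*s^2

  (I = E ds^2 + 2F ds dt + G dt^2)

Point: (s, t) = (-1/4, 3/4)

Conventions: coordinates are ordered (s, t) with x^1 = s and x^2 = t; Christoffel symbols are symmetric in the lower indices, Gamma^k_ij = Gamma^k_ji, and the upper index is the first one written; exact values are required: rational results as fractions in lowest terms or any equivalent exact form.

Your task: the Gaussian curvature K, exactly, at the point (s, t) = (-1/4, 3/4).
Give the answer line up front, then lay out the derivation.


Answer: K = 404480/488601

E = 221/64, F = 23/64, G = 53/64, EG - F^2 = 699/256 at the point
E_s = 39/8, E_t = 3/2, F_s = 49/16, F_t = -11/16, G_s = -1/2, G_t = -37/8
E_tt = 2, F_st = 3/4, G_ss = 8
Using the Brioschi determinant formula for K from the metric derivatives:
M1 = [[-E_tt/2 + F_st - G_ss/2, E_s/2, F_s - E_t/2], [F_t - G_s/2, E, F], [G_t/2, F, G]] = [[-17/4, 39/16, 37/16], [-7/16, 221/64, 23/64], [-37/16, 23/64, 53/64]]; det M1 = 1371/256
M2 = [[0, E_t/2, G_s/2], [E_t/2, E, F], [G_s/2, F, G]] = [[0, 3/4, -1/4], [3/4, 221/64, 23/64], [-1/4, 23/64, 53/64]]; det M2 = -209/256
det M1 - det M2 = 395/64; K = 395/64 / (699/256)^2 = 404480/488601


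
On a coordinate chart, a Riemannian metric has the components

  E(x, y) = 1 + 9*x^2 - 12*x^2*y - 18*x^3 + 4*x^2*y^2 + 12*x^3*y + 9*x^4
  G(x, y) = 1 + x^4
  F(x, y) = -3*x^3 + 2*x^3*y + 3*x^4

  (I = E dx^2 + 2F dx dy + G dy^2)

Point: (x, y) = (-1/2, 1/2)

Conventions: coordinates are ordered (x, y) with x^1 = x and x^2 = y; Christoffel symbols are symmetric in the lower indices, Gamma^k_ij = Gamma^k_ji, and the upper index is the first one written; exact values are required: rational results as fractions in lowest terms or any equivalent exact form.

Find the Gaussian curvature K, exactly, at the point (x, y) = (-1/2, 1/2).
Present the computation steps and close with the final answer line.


E = 65/16, F = 7/16, G = 17/16, EG - F^2 = 33/8 at the point
E_x = -35/2, E_y = -7/2, F_x = -3, F_y = -1/4, G_x = -1/2, G_y = 0
E_yy = 2, F_xy = 3/2, G_xx = 3
Brioschi: K = (det M1 - det M2) / (EG - F^2)^2 with the standard first/second-derivative matrices M1, M2.
M1 = [[-E_yy/2 + F_xy - G_xx/2, E_x/2, F_x - E_y/2], [F_y - G_x/2, E, F], [G_y/2, F, G]] = [[-1, -35/4, -5/4], [0, 65/16, 7/16], [0, 7/16, 17/16]]; det M1 = -33/8
M2 = [[0, E_y/2, G_x/2], [E_y/2, E, F], [G_x/2, F, G]] = [[0, -7/4, -1/4], [-7/4, 65/16, 7/16], [-1/4, 7/16, 17/16]]; det M2 = -25/8
det M1 - det M2 = -1; K = -1 / (33/8)^2 = -64/1089

Answer: K = -64/1089


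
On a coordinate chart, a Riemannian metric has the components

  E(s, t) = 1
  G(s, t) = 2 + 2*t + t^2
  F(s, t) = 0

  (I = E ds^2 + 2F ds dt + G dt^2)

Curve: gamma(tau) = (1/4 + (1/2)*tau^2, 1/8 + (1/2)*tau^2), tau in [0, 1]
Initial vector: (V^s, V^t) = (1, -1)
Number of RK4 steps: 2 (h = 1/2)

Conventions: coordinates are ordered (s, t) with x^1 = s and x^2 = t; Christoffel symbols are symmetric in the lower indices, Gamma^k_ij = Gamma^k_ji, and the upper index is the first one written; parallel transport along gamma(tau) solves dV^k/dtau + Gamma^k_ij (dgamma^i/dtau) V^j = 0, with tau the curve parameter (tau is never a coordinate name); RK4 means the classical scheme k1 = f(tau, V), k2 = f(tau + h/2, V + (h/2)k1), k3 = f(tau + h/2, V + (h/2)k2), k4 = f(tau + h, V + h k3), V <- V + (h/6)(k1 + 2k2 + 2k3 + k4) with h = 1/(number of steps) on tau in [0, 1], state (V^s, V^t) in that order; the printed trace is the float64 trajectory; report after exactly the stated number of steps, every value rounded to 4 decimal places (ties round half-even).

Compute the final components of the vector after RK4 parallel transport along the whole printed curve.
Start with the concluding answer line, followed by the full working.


Answer: V^s = 1.0000, V^t = -0.7889

gamma'(tau) = (tau, tau); f(tau, V)^k = -Gamma^k_ij(gamma(tau)) gamma'^i(tau) V^j; h = 1/2; intermediate values shown to 6 dp
curve data and Christoffel symbols at the stage parameters:
  tau = 0.000000: gamma = (0.250000, 0.125000), gamma' = (0.000000, 0.000000); Gamma_sss = 0.000000, Gamma_sst = 0.000000, Gamma_stt = 0.000000, Gamma_tss = 0.000000, Gamma_tst = 0.000000, Gamma_ttt = 0.496552
  tau = 0.250000: gamma = (0.281250, 0.156250), gamma' = (0.250000, 0.250000); Gamma_sss = 0.000000, Gamma_sst = 0.000000, Gamma_stt = 0.000000, Gamma_tss = 0.000000, Gamma_tst = 0.000000, Gamma_ttt = 0.494776
  tau = 0.500000: gamma = (0.375000, 0.250000), gamma' = (0.500000, 0.500000); Gamma_sss = 0.000000, Gamma_sst = 0.000000, Gamma_stt = 0.000000, Gamma_tss = 0.000000, Gamma_tst = 0.000000, Gamma_ttt = 0.487805
  tau = 0.750000: gamma = (0.531250, 0.406250), gamma' = (0.750000, 0.750000); Gamma_sss = 0.000000, Gamma_sst = 0.000000, Gamma_stt = 0.000000, Gamma_tss = 0.000000, Gamma_tst = 0.000000, Gamma_ttt = 0.472286
  tau = 1.000000: gamma = (0.750000, 0.625000), gamma' = (1.000000, 1.000000); Gamma_sss = 0.000000, Gamma_sst = 0.000000, Gamma_stt = 0.000000, Gamma_tss = 0.000000, Gamma_tst = 0.000000, Gamma_ttt = 0.446352
step 0: V^s = 1.0000, V^t = -1.0000
step 1: k1 = (0.000000, 0.000000), k2 = (0.000000, 0.123694), k3 = (0.000000, 0.119869), k4 = (0.000000, 0.229284); V <- V + (h/6)(k1 + 2k2 + 2k3 + k4): V^s = 1.0000, V^t = -0.9403
step 2: k1 = (0.000000, 0.229341), k2 = (0.000000, 0.312759), k3 = (0.000000, 0.305372), k4 = (0.000000, 0.351553); V <- V + (h/6)(k1 + 2k2 + 2k3 + k4): V^s = 1.0000, V^t = -0.7889


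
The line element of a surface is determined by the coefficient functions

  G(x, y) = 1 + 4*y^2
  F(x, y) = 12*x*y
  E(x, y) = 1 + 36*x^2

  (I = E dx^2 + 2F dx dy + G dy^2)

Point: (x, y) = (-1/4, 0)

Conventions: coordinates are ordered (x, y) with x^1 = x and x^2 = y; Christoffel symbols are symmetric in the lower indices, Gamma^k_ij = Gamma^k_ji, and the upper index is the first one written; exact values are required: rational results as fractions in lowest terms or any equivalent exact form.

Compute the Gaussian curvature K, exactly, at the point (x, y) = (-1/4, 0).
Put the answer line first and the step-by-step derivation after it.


Answer: K = 192/169

E = 13/4, F = 0, G = 1, EG - F^2 = 13/4 at the point
E_x = -18, E_y = 0, F_x = 0, F_y = -3, G_x = 0, G_y = 0
E_yy = 0, F_xy = 12, G_xx = 0
The intrinsic route: Brioschi's K = (det M1 - det M2)/(EG - F^2)^2.
M1 = [[-E_yy/2 + F_xy - G_xx/2, E_x/2, F_x - E_y/2], [F_y - G_x/2, E, F], [G_y/2, F, G]] = [[12, -9, 0], [-3, 13/4, 0], [0, 0, 1]]; det M1 = 12
M2 = [[0, E_y/2, G_x/2], [E_y/2, E, F], [G_x/2, F, G]] = [[0, 0, 0], [0, 13/4, 0], [0, 0, 1]]; det M2 = 0
det M1 - det M2 = 12; K = 12 / (13/4)^2 = 192/169


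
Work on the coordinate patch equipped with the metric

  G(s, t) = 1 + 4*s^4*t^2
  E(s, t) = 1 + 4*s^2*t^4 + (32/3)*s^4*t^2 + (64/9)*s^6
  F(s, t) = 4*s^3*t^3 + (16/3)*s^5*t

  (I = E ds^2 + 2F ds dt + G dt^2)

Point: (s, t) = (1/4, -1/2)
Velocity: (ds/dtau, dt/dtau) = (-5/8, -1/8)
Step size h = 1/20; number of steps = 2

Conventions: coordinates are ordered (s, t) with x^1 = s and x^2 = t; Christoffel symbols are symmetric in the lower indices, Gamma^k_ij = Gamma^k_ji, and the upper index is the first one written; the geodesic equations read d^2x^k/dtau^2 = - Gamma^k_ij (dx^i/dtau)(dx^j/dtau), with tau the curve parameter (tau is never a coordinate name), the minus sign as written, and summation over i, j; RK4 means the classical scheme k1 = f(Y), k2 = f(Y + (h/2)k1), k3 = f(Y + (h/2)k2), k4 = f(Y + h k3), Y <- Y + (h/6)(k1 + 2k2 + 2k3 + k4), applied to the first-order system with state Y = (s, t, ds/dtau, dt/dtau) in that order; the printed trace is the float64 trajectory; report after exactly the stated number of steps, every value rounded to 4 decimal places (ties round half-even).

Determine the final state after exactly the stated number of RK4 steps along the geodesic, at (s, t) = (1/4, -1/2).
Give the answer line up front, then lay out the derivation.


Answer: s = 0.1873, t = -0.5124, ds/dtau = -0.6289, dt/dtau = -0.1236

f(Y) = (ds/dtau, dt/dtau, -Gamma^s_ij Y'^i Y'^j, -Gamma^t_ij Y'^i Y'^j) with the Gammas evaluated at the stage position; h = 0.050000; intermediate values shown to 6 dp
step 0: s = 0.2500, t = -0.5000, ds/dtau = -0.6250, dt/dtau = -0.1250
step 1:
  k1: at (s, t) = (0.250000, -0.500000), (ds/dtau, dt/dtau) = (-0.625000, -0.125000); Gamma_sss = 0.161548, Gamma_sst = -0.080774, Gamma_stt = 0.020194, Gamma_tss = -0.060581, Gamma_tst = 0.030290, Gamma_ttt = -0.007573; k1 = (-0.625000, -0.125000, -0.050799, 0.019050)
  k2: at (s, t) = (0.234375, -0.503125), (ds/dtau, dt/dtau) = (-0.626270, -0.124524); Gamma_sss = 0.140956, Gamma_sst = -0.070302, Gamma_stt = 0.016375, Gamma_tss = -0.050927, Gamma_tst = 0.025400, Gamma_ttt = -0.005916; k2 = (-0.626270, -0.124524, -0.044574, 0.016104)
  k3: at (s, t) = (0.234343, -0.503113), (ds/dtau, dt/dtau) = (-0.626114, -0.124597); Gamma_sss = 0.140903, Gamma_sst = -0.070275, Gamma_stt = 0.016367, Gamma_tss = -0.050905, Gamma_tst = 0.025389, Gamma_ttt = -0.005913; k3 = (-0.626114, -0.124597, -0.044526, 0.016086)
  k4: at (s, t) = (0.218694, -0.506230), (ds/dtau, dt/dtau) = (-0.627226, -0.124196); Gamma_sss = 0.122615, Gamma_sst = -0.060658, Gamma_stt = 0.013102, Gamma_tss = -0.042416, Gamma_tst = 0.020983, Gamma_ttt = -0.004532; k4 = (-0.627226, -0.124196, -0.038990, 0.013488)
  Y <- Y + (h/6)(k1 + 2k2 + 2k3 + k4): s = 0.2187, t = -0.5062, ds/dtau = -0.6272, dt/dtau = -0.1242
step 2:
  k1: at (s, t) = (0.218692, -0.506229), (ds/dtau, dt/dtau) = (-0.627233, -0.124192); Gamma_sss = 0.122611, Gamma_sst = -0.060656, Gamma_stt = 0.013102, Gamma_tss = -0.042414, Gamma_tst = 0.020982, Gamma_ttt = -0.004532; k1 = (-0.627233, -0.124192, -0.038990, 0.013488)
  k2: at (s, t) = (0.203011, -0.509333), (ds/dtau, dt/dtau) = (-0.628208, -0.123855); Gamma_sss = 0.106389, Gamma_sst = -0.051856, Gamma_stt = 0.010335, Gamma_tss = -0.034993, Gamma_tst = 0.017056, Gamma_ttt = -0.003399; k2 = (-0.628208, -0.123855, -0.034075, 0.011208)
  k3: at (s, t) = (0.202987, -0.509325), (ds/dtau, dt/dtau) = (-0.628085, -0.123912); Gamma_sss = 0.106358, Gamma_sst = -0.051840, Gamma_stt = 0.010330, Gamma_tss = -0.034980, Gamma_tst = 0.017050, Gamma_ttt = -0.003397; k3 = (-0.628085, -0.123912, -0.034047, 0.011198)
  k4: at (s, t) = (0.187287, -0.512424), (ds/dtau, dt/dtau) = (-0.628936, -0.123632); Gamma_sss = 0.092013, Gamma_sst = -0.043837, Gamma_stt = 0.008011, Gamma_tss = -0.028546, Gamma_tst = 0.013600, Gamma_ttt = -0.002485; k4 = (-0.628936, -0.123632, -0.029702, 0.009215)
  Y <- Y + (h/6)(k1 + 2k2 + 2k3 + k4): s = 0.1873, t = -0.5124, ds/dtau = -0.6289, dt/dtau = -0.1236
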